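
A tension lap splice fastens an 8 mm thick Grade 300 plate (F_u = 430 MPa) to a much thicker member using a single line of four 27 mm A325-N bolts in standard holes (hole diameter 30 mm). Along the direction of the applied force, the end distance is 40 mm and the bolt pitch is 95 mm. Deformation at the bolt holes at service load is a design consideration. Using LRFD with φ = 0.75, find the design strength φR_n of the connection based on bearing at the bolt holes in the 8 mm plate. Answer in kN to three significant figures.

Per bolt r_n = 1.2 l_c t F_u ≤ 2.4 d t F_u; upper limit = 2.4 × 27 × 8 × 430 / 1000 = 222.9 kN.
Edge bolt: l_c = 40 − 30/2 = 25 mm → 1.2 × 25 × 8 × 430 / 1000 = 103.2 → r_n = 103.2 kN.
Interior bolts: l_c = 95 − 30 = 65 mm → 1.2 × 65 × 8 × 430 / 1000 = 268.3 → r_n = 222.9 kN.
R_n = 1 × 103.2 + 3 × 222.9 = 771.9 kN.
Design strength φR_n = 0.75 × 771.9 = 579 kN.

579 kN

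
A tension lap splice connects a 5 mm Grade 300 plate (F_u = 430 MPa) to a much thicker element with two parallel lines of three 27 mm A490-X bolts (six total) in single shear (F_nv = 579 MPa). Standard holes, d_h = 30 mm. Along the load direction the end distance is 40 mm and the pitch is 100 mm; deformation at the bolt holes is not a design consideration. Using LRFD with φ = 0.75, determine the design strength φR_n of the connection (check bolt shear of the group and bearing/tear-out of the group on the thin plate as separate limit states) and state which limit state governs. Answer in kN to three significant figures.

643 kN (bearing governs)

Bolt shear: A_b = π·27²/4 = 572.6 mm²; R_n = 579 × 572.6 × 6 × 1 / 1000 = 1989 kN → 0.75 × 1989 = 1490 kN.
Bearing (1.5 l_c t F_u ≤ 3.0 d t F_u): upper limit = 3.0·27·5·430 / 1000 = 174.2 kN.
  Edge l_c = 40 − 30/2 = 25 → r_n = 80.62 kN; interior l_c = 100 − 30 = 70 → r_n = 174.2 kN.
  R_n,bearing = 2·80.62 + 4·174.2 = 857.9 kN → 0.75 × 857.9 = 643 kN.
Bearing governs: 643 kN.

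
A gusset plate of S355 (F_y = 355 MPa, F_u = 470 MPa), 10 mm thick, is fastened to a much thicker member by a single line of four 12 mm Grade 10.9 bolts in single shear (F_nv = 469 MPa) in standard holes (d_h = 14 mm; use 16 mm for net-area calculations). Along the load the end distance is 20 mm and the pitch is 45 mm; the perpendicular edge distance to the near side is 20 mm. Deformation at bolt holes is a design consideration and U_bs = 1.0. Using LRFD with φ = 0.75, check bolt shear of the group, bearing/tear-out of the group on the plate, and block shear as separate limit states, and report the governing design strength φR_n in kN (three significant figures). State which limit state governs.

Bolt shear: A_b = π·12²/4 = 113.1 mm²; R_n = 469 × 113.1 × 4 × 1 / 1000 = 212.2 kN → 0.75 × 212.2 = 159 kN.
Bearing: edge l_c = 13, r_n = 73.32 kN; interior l_c = 31, r_n = 135.4 kN; R_n = 73.32 + 3·135.4 = 479.4 kN → 360 kN.
Block shear: A_gv = 1550, A_nv = 990, A_nt = 120 mm²; R_n = min(0.6F_uA_nv, 0.6F_yA_gv) + U_bs·F_u·A_nt = 335.6 kN → 252 kN.
Bolt shear governs: 159 kN.

159 kN (bolt shear governs)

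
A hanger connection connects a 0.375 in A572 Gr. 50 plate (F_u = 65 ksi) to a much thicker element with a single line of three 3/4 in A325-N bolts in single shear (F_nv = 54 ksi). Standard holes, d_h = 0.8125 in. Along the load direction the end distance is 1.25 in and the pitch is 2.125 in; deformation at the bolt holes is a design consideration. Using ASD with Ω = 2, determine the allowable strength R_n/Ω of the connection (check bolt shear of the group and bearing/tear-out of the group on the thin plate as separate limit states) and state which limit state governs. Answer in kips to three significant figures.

35.8 kips (bolt shear governs)

Bolt shear: A_b = π·0.75²/4 = 0.4418 in²; R_n = 54 × 0.4418 × 3 × 1 = 71.57 kips → 71.57 / 2 = 35.8 kips.
Bearing (1.2 l_c t F_u ≤ 2.4 d t F_u): upper limit = 2.4·0.75·0.375·65 = 43.87 kips.
  Edge l_c = 1.25 − 0.8125/2 = 0.8438 → r_n = 24.68 kips; interior l_c = 2.125 − 0.8125 = 1.312 → r_n = 38.39 kips.
  R_n,bearing = 1·24.68 + 2·38.39 = 101.5 kips → 101.5 / 2 = 50.7 kips.
Bolt shear governs: 35.8 kips.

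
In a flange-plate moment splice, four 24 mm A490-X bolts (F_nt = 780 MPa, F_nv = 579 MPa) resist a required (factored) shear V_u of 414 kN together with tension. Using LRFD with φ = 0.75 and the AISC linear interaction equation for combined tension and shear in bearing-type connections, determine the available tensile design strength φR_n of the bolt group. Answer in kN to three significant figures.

A_b = π·24²/4 = 452.4 mm²; f_rv = 414 × 1000 / (4 × 452.4) = 228.8 MPa.
F'_nt = 1.3 F_nt − (F_nt / φF_nv) f_rv = 1.3·780 − (780/(0.75·579))·228.8 = 603.1 MPa, capped at F_nt → F'_nt = 603.1 MPa.
R_n = F'_nt · A_b · n = 603.1 × 452.4 × 4 / 1000 = 1091 kN.
Design strength φR_n = 0.75 × 1091 = 818 kN.

818 kN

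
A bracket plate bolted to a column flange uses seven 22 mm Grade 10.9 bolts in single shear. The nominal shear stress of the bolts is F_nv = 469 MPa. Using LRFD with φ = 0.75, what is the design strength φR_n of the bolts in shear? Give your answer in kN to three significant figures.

A_b = π × 22² / 4 = 380.1 mm².
R_n = F_nv · A_b · n · n_s = 469 × 380.1 × 7 × 1 / 1000 = 1248 kN.
Design strength φR_n = 0.75 × 1248 = 936 kN.

936 kN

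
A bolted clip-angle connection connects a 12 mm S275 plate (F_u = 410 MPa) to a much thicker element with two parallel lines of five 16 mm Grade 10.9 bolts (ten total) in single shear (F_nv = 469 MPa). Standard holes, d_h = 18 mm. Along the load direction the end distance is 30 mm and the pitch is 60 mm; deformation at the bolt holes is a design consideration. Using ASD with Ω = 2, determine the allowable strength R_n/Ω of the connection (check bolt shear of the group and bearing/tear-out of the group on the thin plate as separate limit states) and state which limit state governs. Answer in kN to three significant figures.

471 kN (bolt shear governs)

Bolt shear: A_b = π·16²/4 = 201.1 mm²; R_n = 469 × 201.1 × 10 × 1 / 1000 = 943 kN → 943 / 2 = 471 kN.
Bearing (1.2 l_c t F_u ≤ 2.4 d t F_u): upper limit = 2.4·16·12·410 / 1000 = 188.9 kN.
  Edge l_c = 30 − 18/2 = 21 → r_n = 124 kN; interior l_c = 60 − 18 = 42 → r_n = 188.9 kN.
  R_n,bearing = 2·124 + 8·188.9 = 1759 kN → 1759 / 2 = 880 kN.
Bolt shear governs: 471 kN.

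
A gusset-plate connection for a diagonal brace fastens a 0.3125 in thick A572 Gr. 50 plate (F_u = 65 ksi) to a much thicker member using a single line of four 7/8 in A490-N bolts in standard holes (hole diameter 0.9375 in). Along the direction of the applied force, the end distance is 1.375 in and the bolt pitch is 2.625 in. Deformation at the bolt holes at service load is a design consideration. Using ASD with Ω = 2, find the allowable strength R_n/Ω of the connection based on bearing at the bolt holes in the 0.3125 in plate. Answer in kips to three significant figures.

Per bolt r_n = 1.2 l_c t F_u ≤ 2.4 d t F_u; upper limit = 2.4 × 0.875 × 0.3125 × 65 = 42.66 kips.
Edge bolt: l_c = 1.375 − 0.9375/2 = 0.9062 in → 1.2 × 0.9062 × 0.3125 × 65 = 22.09 → r_n = 22.09 kips.
Interior bolts: l_c = 2.625 − 0.9375 = 1.688 in → 1.2 × 1.688 × 0.3125 × 65 = 41.13 → r_n = 41.13 kips.
R_n = 1 × 22.09 + 3 × 41.13 = 145.5 kips.
Allowable strength R_n/Ω = 145.5 / 2 = 72.7 kips.

72.7 kips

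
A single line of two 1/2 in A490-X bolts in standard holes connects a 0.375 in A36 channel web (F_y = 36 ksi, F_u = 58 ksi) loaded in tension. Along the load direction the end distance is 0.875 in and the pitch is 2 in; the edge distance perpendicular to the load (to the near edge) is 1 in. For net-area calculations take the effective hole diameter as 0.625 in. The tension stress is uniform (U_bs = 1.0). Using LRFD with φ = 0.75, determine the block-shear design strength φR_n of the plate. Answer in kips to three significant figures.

28.7 kips

Shear plane L_v = 0.875 + 1·2 = 2.875 in; A_gv = 2.875 × 0.375 = 1.078 in².
A_nv = (2.875 − 1.5·0.625) × 0.375 = 0.7266 in².
A_nt = (1 − 0.5·0.625) × 0.375 = 0.2578 in².
0.6 F_u A_nv = 25.28 kips; 0.6 F_y A_gv = 23.29 kips → shear yielding governs the shear term.
R_n = 23.29 + 1.0 × 58 × 0.2578 = 38.24 kips.
Design strength φR_n = 0.75 × 38.24 = 28.7 kips.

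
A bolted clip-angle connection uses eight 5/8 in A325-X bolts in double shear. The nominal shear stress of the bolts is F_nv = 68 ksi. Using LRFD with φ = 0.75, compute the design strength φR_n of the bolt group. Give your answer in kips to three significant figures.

A_b = π × 0.625² / 4 = 0.3068 in².
R_n = F_nv · A_b · n · n_s = 68 × 0.3068 × 8 × 2 = 333.8 kips.
Design strength φR_n = 0.75 × 333.8 = 250 kips.

250 kips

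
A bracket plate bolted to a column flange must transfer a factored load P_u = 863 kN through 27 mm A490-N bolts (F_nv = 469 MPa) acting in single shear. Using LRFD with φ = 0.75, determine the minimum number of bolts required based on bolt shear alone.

5 bolts

A_b = π·27²/4 = 572.6 mm².
Per-bolt design strength φR_n = 0.75 × 469 × 572.6 × 1 / 1000 = 201.4 kN.
n ≥ 863 / 201.4 = 4.285 → use 5 bolts.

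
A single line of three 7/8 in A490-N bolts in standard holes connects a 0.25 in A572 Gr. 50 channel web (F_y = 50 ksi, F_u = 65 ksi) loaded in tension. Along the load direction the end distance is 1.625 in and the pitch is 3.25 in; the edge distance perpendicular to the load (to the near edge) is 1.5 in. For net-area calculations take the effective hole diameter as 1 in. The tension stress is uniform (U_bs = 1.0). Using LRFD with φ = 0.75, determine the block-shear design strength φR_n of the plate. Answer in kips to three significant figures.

53.3 kips

Shear plane L_v = 1.625 + 2·3.25 = 8.125 in; A_gv = 8.125 × 0.25 = 2.031 in².
A_nv = (8.125 − 2.5·1) × 0.25 = 1.406 in².
A_nt = (1.5 − 0.5·1) × 0.25 = 0.25 in².
0.6 F_u A_nv = 54.84 kips; 0.6 F_y A_gv = 60.94 kips → shear rupture governs the shear term.
R_n = 54.84 + 1.0 × 65 × 0.25 = 71.09 kips.
Design strength φR_n = 0.75 × 71.09 = 53.3 kips.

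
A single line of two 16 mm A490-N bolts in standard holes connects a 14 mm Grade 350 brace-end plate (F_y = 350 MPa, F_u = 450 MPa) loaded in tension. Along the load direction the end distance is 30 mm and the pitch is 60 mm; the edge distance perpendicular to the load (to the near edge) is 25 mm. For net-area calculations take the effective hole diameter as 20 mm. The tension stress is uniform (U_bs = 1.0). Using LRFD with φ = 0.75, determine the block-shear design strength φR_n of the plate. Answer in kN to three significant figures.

241 kN

Shear plane L_v = 30 + 1·60 = 90 mm; A_gv = 90 × 14 = 1260 mm².
A_nv = (90 − 1.5·20) × 14 = 840 mm².
A_nt = (25 − 0.5·20) × 14 = 210 mm².
0.6 F_u A_nv = 226.8 kN; 0.6 F_y A_gv = 264.6 kN → shear rupture governs the shear term.
R_n = 226.8 + 1.0 × 450 × 210 / 1000 = 321.3 kN.
Design strength φR_n = 0.75 × 321.3 = 241 kN.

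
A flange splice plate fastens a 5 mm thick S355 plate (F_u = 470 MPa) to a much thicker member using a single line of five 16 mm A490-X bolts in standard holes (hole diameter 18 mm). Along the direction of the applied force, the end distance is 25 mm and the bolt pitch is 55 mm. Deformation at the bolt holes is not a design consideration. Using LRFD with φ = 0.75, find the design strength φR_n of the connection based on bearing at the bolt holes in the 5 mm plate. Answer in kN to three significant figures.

381 kN

Per bolt r_n = 1.5 l_c t F_u ≤ 3.0 d t F_u; upper limit = 3.0 × 16 × 5 × 470 / 1000 = 112.8 kN.
Edge bolt: l_c = 25 − 18/2 = 16 mm → 1.5 × 16 × 5 × 470 / 1000 = 56.4 → r_n = 56.4 kN.
Interior bolts: l_c = 55 − 18 = 37 mm → 1.5 × 37 × 5 × 470 / 1000 = 130.4 → r_n = 112.8 kN.
R_n = 1 × 56.4 + 4 × 112.8 = 507.6 kN.
Design strength φR_n = 0.75 × 507.6 = 381 kN.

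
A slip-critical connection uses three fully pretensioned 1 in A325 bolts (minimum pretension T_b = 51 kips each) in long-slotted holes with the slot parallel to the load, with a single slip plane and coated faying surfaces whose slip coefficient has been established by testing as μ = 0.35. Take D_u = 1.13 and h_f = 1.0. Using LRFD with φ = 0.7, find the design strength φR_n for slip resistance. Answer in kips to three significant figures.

42.4 kips

R_n = μ · D_u · h_f · T_b · n_s · n_b = 0.35 × 1.13 × 1.0 × 51 × 1 × 3 = 60.51 kips.
Design strength φR_n = 0.7 × 60.51 = 42.4 kips.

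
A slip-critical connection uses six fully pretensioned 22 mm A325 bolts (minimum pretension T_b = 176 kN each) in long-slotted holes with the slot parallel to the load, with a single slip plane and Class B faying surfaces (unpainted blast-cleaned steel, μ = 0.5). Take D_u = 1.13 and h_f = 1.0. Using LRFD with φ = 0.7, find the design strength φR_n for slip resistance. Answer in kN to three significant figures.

R_n = μ · D_u · h_f · T_b · n_s · n_b = 0.5 × 1.13 × 1.0 × 176 × 1 × 6 = 596.6 kN.
Design strength φR_n = 0.7 × 596.6 = 418 kN.

418 kN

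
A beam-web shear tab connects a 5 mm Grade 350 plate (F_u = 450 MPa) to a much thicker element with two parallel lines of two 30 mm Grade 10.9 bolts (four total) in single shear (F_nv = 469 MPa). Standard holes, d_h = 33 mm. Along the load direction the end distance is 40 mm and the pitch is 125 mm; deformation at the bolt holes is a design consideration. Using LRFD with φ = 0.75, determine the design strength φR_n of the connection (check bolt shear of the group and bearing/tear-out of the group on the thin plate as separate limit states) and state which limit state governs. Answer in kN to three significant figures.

338 kN (bearing governs)

Bolt shear: A_b = π·30²/4 = 706.9 mm²; R_n = 469 × 706.9 × 4 × 1 / 1000 = 1326 kN → 0.75 × 1326 = 995 kN.
Bearing (1.2 l_c t F_u ≤ 2.4 d t F_u): upper limit = 2.4·30·5·450 / 1000 = 162 kN.
  Edge l_c = 40 − 33/2 = 23.5 → r_n = 63.45 kN; interior l_c = 125 − 33 = 92 → r_n = 162 kN.
  R_n,bearing = 2·63.45 + 2·162 = 450.9 kN → 0.75 × 450.9 = 338 kN.
Bearing governs: 338 kN.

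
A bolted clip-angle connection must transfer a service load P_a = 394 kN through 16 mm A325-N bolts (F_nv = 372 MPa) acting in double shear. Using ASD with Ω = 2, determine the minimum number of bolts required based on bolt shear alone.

A_b = π·16²/4 = 201.1 mm².
Per-bolt allowable strength R_n/Ω = 372 × 201.1 × 2 / 1000 / 2 = 74.8 kN.
n ≥ 394 / 74.8 = 5.268 → use 6 bolts.

6 bolts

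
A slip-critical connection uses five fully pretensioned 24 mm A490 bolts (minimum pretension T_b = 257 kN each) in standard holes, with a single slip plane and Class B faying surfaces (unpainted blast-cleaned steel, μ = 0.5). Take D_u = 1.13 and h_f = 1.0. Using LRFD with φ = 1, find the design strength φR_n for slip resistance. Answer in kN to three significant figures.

726 kN

R_n = μ · D_u · h_f · T_b · n_s · n_b = 0.5 × 1.13 × 1.0 × 257 × 1 × 5 = 726 kN.
Design strength φR_n = 1 × 726 = 726 kN.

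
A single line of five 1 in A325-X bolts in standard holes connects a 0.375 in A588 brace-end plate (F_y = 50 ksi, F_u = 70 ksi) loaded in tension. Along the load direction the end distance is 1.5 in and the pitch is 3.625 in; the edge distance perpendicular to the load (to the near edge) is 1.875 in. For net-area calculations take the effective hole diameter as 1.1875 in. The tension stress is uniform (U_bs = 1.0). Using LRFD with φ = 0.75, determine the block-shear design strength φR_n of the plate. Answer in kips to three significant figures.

151 kips

Shear plane L_v = 1.5 + 4·3.625 = 16 in; A_gv = 16 × 0.375 = 6 in².
A_nv = (16 − 4.5·1.1875) × 0.375 = 3.996 in².
A_nt = (1.875 − 0.5·1.1875) × 0.375 = 0.4805 in².
0.6 F_u A_nv = 167.8 kips; 0.6 F_y A_gv = 180 kips → shear rupture governs the shear term.
R_n = 167.8 + 1.0 × 70 × 0.4805 = 201.5 kips.
Design strength φR_n = 0.75 × 201.5 = 151 kips.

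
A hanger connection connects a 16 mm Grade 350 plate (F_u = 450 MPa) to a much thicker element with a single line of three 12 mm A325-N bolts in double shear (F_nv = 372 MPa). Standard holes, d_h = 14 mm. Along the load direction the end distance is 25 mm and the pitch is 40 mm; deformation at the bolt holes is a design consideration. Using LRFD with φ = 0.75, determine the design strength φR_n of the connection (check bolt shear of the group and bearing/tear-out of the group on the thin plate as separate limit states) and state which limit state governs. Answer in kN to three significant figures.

189 kN (bolt shear governs)

Bolt shear: A_b = π·12²/4 = 113.1 mm²; R_n = 372 × 113.1 × 3 × 2 / 1000 = 252.4 kN → 0.75 × 252.4 = 189 kN.
Bearing (1.2 l_c t F_u ≤ 2.4 d t F_u): upper limit = 2.4·12·16·450 / 1000 = 207.4 kN.
  Edge l_c = 25 − 14/2 = 18 → r_n = 155.5 kN; interior l_c = 40 − 14 = 26 → r_n = 207.4 kN.
  R_n,bearing = 1·155.5 + 2·207.4 = 570.2 kN → 0.75 × 570.2 = 428 kN.
Bolt shear governs: 189 kN.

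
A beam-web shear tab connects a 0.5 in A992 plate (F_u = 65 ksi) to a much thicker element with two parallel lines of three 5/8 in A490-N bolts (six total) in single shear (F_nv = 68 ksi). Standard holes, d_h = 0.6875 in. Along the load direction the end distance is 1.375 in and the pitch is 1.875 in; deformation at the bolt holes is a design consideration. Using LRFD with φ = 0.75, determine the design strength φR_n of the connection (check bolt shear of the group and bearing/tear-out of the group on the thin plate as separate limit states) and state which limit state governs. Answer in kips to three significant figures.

93.9 kips (bolt shear governs)

Bolt shear: A_b = π·0.625²/4 = 0.3068 in²; R_n = 68 × 0.3068 × 6 × 1 = 125.2 kips → 0.75 × 125.2 = 93.9 kips.
Bearing (1.2 l_c t F_u ≤ 2.4 d t F_u): upper limit = 2.4·0.625·0.5·65 = 48.75 kips.
  Edge l_c = 1.375 − 0.6875/2 = 1.031 → r_n = 40.22 kips; interior l_c = 1.875 − 0.6875 = 1.188 → r_n = 46.31 kips.
  R_n,bearing = 2·40.22 + 4·46.31 = 265.7 kips → 0.75 × 265.7 = 199 kips.
Bolt shear governs: 93.9 kips.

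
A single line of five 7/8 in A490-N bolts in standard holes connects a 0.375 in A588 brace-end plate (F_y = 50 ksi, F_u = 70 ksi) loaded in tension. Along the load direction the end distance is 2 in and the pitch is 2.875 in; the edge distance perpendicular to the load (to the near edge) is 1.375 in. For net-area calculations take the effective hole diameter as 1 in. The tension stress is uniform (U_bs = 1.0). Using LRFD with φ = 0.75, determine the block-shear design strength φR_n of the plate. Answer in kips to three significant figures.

Shear plane L_v = 2 + 4·2.875 = 13.5 in; A_gv = 13.5 × 0.375 = 5.062 in².
A_nv = (13.5 − 4.5·1) × 0.375 = 3.375 in².
A_nt = (1.375 − 0.5·1) × 0.375 = 0.3281 in².
0.6 F_u A_nv = 141.8 kips; 0.6 F_y A_gv = 151.9 kips → shear rupture governs the shear term.
R_n = 141.8 + 1.0 × 70 × 0.3281 = 164.7 kips.
Design strength φR_n = 0.75 × 164.7 = 124 kips.

124 kips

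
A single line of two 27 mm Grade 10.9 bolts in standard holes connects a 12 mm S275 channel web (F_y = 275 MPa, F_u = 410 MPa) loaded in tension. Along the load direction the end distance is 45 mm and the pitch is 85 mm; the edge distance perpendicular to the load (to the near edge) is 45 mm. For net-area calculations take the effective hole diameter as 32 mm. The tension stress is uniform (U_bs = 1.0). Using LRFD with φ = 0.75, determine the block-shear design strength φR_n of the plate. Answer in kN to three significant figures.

289 kN

Shear plane L_v = 45 + 1·85 = 130 mm; A_gv = 130 × 12 = 1560 mm².
A_nv = (130 − 1.5·32) × 12 = 984 mm².
A_nt = (45 − 0.5·32) × 12 = 348 mm².
0.6 F_u A_nv = 242.1 kN; 0.6 F_y A_gv = 257.4 kN → shear rupture governs the shear term.
R_n = 242.1 + 1.0 × 410 × 348 / 1000 = 384.7 kN.
Design strength φR_n = 0.75 × 384.7 = 289 kN.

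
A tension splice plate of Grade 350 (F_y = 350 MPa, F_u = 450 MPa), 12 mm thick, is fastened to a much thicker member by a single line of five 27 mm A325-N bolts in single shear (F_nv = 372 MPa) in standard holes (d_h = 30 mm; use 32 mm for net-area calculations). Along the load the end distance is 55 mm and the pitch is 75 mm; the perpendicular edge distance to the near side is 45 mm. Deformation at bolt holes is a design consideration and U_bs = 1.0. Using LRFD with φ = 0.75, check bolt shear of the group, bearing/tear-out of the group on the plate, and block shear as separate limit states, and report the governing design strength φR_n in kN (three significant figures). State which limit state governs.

630 kN (block shear governs)

Bolt shear: A_b = π·27²/4 = 572.6 mm²; R_n = 372 × 572.6 × 5 × 1 / 1000 = 1065 kN → 0.75 × 1065 = 799 kN.
Bearing: edge l_c = 40, r_n = 259.2 kN; interior l_c = 45, r_n = 291.6 kN; R_n = 259.2 + 4·291.6 = 1426 kN → 1070 kN.
Block shear: A_gv = 4260, A_nv = 2532, A_nt = 348 mm²; R_n = min(0.6F_uA_nv, 0.6F_yA_gv) + U_bs·F_u·A_nt = 840.2 kN → 630 kN.
Block shear governs: 630 kN.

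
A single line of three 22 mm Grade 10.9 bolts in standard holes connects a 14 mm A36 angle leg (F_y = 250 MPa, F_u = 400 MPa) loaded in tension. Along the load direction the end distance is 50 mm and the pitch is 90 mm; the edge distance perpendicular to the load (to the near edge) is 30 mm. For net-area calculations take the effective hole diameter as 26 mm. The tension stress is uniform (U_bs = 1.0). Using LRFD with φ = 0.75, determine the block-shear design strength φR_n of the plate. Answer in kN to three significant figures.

Shear plane L_v = 50 + 2·90 = 230 mm; A_gv = 230 × 14 = 3220 mm².
A_nv = (230 − 2.5·26) × 14 = 2310 mm².
A_nt = (30 − 0.5·26) × 14 = 238 mm².
0.6 F_u A_nv = 554.4 kN; 0.6 F_y A_gv = 483 kN → shear yielding governs the shear term.
R_n = 483 + 1.0 × 400 × 238 / 1000 = 578.2 kN.
Design strength φR_n = 0.75 × 578.2 = 434 kN.

434 kN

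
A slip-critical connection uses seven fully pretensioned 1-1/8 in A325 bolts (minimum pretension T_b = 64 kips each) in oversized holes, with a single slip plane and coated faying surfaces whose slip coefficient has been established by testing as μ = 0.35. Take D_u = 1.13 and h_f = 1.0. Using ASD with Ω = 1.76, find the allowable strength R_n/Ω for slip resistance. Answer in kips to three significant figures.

101 kips

R_n = μ · D_u · h_f · T_b · n_s · n_b = 0.35 × 1.13 × 1.0 × 64 × 1 × 7 = 177.2 kips.
Allowable strength R_n/Ω = 177.2 / 1.76 = 101 kips.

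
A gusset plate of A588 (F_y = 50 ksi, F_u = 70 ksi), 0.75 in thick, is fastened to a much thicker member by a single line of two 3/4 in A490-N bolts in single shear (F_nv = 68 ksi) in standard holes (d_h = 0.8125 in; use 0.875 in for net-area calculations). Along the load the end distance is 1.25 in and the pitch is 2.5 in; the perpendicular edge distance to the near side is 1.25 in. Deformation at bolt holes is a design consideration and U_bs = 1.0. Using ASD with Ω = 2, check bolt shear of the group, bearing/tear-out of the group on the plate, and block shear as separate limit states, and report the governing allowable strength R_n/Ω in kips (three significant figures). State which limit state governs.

30 kips (bolt shear governs)

Bolt shear: A_b = π·0.75²/4 = 0.4418 in²; R_n = 68 × 0.4418 × 2 × 1 = 60.08 kips → 60.08 / 2 = 30 kips.
Bearing: edge l_c = 0.8438, r_n = 53.16 kips; interior l_c = 1.688, r_n = 94.5 kips; R_n = 53.16 + 1·94.5 = 147.7 kips → 73.8 kips.
Block shear: A_gv = 2.812, A_nv = 1.828, A_nt = 0.6094 in²; R_n = min(0.6F_uA_nv, 0.6F_yA_gv) + U_bs·F_u·A_nt = 119.4 kips → 59.7 kips.
Bolt shear governs: 30 kips.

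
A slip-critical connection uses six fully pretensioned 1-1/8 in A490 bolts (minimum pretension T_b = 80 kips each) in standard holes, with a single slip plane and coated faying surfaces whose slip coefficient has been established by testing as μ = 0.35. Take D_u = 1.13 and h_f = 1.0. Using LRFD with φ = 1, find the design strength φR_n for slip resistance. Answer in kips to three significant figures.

R_n = μ · D_u · h_f · T_b · n_s · n_b = 0.35 × 1.13 × 1.0 × 80 × 1 × 6 = 189.8 kips.
Design strength φR_n = 1 × 189.8 = 190 kips.

190 kips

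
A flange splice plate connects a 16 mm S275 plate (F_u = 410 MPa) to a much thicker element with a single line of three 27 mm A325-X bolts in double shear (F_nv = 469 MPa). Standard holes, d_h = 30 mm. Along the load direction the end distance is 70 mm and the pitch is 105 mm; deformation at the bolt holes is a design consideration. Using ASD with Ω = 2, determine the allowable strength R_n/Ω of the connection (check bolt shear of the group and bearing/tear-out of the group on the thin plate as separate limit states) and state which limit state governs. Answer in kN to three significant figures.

638 kN (bearing governs)

Bolt shear: A_b = π·27²/4 = 572.6 mm²; R_n = 469 × 572.6 × 3 × 2 / 1000 = 1611 kN → 1611 / 2 = 806 kN.
Bearing (1.2 l_c t F_u ≤ 2.4 d t F_u): upper limit = 2.4·27·16·410 / 1000 = 425.1 kN.
  Edge l_c = 70 − 30/2 = 55 → r_n = 425.1 kN; interior l_c = 105 − 30 = 75 → r_n = 425.1 kN.
  R_n,bearing = 1·425.1 + 2·425.1 = 1275 kN → 1275 / 2 = 638 kN.
Bearing governs: 638 kN.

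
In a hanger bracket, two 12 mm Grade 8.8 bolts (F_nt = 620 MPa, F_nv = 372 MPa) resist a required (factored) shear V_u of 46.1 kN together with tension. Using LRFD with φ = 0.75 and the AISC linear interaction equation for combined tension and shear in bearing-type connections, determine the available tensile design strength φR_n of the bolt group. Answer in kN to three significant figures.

A_b = π·12²/4 = 113.1 mm²; f_rv = 46.1 × 1000 / (2 × 113.1) = 203.8 MPa.
F'_nt = 1.3 F_nt − (F_nt / φF_nv) f_rv = 1.3·620 − (620/(0.75·372))·203.8 = 353.1 MPa, capped at F_nt → F'_nt = 353.1 MPa.
R_n = F'_nt · A_b · n = 353.1 × 113.1 × 2 / 1000 = 79.87 kN.
Design strength φR_n = 0.75 × 79.87 = 59.9 kN.

59.9 kN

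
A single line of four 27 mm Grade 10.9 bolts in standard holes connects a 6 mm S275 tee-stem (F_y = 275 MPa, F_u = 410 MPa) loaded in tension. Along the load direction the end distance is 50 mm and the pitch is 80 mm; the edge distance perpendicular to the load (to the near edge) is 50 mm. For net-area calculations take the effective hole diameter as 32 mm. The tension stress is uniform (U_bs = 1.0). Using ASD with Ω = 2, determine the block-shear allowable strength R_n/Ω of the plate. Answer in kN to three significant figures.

173 kN

Shear plane L_v = 50 + 3·80 = 290 mm; A_gv = 290 × 6 = 1740 mm².
A_nv = (290 − 3.5·32) × 6 = 1068 mm².
A_nt = (50 − 0.5·32) × 6 = 204 mm².
0.6 F_u A_nv = 262.7 kN; 0.6 F_y A_gv = 287.1 kN → shear rupture governs the shear term.
R_n = 262.7 + 1.0 × 410 × 204 / 1000 = 346.4 kN.
Allowable strength R_n/Ω = 346.4 / 2 = 173 kN.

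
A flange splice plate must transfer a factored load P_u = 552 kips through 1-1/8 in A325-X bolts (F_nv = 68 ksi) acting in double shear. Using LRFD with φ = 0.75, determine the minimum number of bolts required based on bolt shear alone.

6 bolts

A_b = π·1.125²/4 = 0.994 in².
Per-bolt design strength φR_n = 0.75 × 68 × 0.994 × 2 = 101.4 kips.
n ≥ 552 / 101.4 = 5.444 → use 6 bolts.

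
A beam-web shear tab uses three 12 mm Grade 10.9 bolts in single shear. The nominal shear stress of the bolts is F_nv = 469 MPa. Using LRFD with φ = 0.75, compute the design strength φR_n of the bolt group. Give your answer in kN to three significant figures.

119 kN

A_b = π × 12² / 4 = 113.1 mm².
R_n = F_nv · A_b · n · n_s = 469 × 113.1 × 3 × 1 / 1000 = 159.1 kN.
Design strength φR_n = 0.75 × 159.1 = 119 kN.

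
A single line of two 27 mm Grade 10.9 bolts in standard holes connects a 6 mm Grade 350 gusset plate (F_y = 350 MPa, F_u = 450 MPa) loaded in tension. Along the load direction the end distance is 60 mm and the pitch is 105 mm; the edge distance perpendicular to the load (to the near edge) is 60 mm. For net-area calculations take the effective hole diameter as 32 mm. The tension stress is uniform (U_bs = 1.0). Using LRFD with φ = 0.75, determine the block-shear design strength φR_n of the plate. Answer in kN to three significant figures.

231 kN

Shear plane L_v = 60 + 1·105 = 165 mm; A_gv = 165 × 6 = 990 mm².
A_nv = (165 − 1.5·32) × 6 = 702 mm².
A_nt = (60 − 0.5·32) × 6 = 264 mm².
0.6 F_u A_nv = 189.5 kN; 0.6 F_y A_gv = 207.9 kN → shear rupture governs the shear term.
R_n = 189.5 + 1.0 × 450 × 264 / 1000 = 308.3 kN.
Design strength φR_n = 0.75 × 308.3 = 231 kN.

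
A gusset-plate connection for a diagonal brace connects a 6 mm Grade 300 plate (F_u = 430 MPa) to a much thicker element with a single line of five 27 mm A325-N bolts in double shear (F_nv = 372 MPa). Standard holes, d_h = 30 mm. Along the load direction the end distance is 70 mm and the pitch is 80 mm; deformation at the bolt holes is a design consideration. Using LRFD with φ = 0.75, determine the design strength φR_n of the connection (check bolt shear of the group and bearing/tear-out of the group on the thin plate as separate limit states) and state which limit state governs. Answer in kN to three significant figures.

590 kN (bearing governs)

Bolt shear: A_b = π·27²/4 = 572.6 mm²; R_n = 372 × 572.6 × 5 × 2 / 1000 = 2130 kN → 0.75 × 2130 = 1600 kN.
Bearing (1.2 l_c t F_u ≤ 2.4 d t F_u): upper limit = 2.4·27·6·430 / 1000 = 167.2 kN.
  Edge l_c = 70 − 30/2 = 55 → r_n = 167.2 kN; interior l_c = 80 − 30 = 50 → r_n = 154.8 kN.
  R_n,bearing = 1·167.2 + 4·154.8 = 786.4 kN → 0.75 × 786.4 = 590 kN.
Bearing governs: 590 kN.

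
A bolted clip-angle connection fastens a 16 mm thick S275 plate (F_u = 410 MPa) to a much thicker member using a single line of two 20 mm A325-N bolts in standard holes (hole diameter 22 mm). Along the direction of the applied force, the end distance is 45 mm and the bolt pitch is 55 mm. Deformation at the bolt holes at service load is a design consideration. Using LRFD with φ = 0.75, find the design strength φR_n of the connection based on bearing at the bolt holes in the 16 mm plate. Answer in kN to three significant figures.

Per bolt r_n = 1.2 l_c t F_u ≤ 2.4 d t F_u; upper limit = 2.4 × 20 × 16 × 410 / 1000 = 314.9 kN.
Edge bolt: l_c = 45 − 22/2 = 34 mm → 1.2 × 34 × 16 × 410 / 1000 = 267.6 → r_n = 267.6 kN.
Interior bolts: l_c = 55 − 22 = 33 mm → 1.2 × 33 × 16 × 410 / 1000 = 259.8 → r_n = 259.8 kN.
R_n = 1 × 267.6 + 1 × 259.8 = 527.4 kN.
Design strength φR_n = 0.75 × 527.4 = 396 kN.

396 kN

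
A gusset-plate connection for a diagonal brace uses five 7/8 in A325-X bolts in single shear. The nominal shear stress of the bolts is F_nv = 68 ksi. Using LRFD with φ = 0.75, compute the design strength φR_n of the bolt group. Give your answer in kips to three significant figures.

153 kips

A_b = π × 0.875² / 4 = 0.6013 in².
R_n = F_nv · A_b · n · n_s = 68 × 0.6013 × 5 × 1 = 204.4 kips.
Design strength φR_n = 0.75 × 204.4 = 153 kips.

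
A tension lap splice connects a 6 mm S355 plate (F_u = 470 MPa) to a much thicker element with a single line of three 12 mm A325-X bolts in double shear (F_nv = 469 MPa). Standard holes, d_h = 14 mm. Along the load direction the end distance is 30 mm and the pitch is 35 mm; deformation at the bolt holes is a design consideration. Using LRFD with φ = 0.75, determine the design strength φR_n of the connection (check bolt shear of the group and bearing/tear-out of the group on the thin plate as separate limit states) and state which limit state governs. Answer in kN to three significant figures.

165 kN (bearing governs)

Bolt shear: A_b = π·12²/4 = 113.1 mm²; R_n = 469 × 113.1 × 3 × 2 / 1000 = 318.3 kN → 0.75 × 318.3 = 239 kN.
Bearing (1.2 l_c t F_u ≤ 2.4 d t F_u): upper limit = 2.4·12·6·470 / 1000 = 81.22 kN.
  Edge l_c = 30 − 14/2 = 23 → r_n = 77.83 kN; interior l_c = 35 − 14 = 21 → r_n = 71.06 kN.
  R_n,bearing = 1·77.83 + 2·71.06 = 220 kN → 0.75 × 220 = 165 kN.
Bearing governs: 165 kN.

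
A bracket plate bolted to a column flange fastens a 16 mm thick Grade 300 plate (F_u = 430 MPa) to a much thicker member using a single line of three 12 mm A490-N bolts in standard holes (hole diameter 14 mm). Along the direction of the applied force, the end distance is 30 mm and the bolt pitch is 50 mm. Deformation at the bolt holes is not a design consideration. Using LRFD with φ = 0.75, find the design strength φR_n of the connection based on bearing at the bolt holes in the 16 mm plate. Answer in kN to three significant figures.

Per bolt r_n = 1.5 l_c t F_u ≤ 3.0 d t F_u; upper limit = 3.0 × 12 × 16 × 430 / 1000 = 247.7 kN.
Edge bolt: l_c = 30 − 14/2 = 23 mm → 1.5 × 23 × 16 × 430 / 1000 = 237.4 → r_n = 237.4 kN.
Interior bolts: l_c = 50 − 14 = 36 mm → 1.5 × 36 × 16 × 430 / 1000 = 371.5 → r_n = 247.7 kN.
R_n = 1 × 237.4 + 2 × 247.7 = 732.7 kN.
Design strength φR_n = 0.75 × 732.7 = 550 kN.

550 kN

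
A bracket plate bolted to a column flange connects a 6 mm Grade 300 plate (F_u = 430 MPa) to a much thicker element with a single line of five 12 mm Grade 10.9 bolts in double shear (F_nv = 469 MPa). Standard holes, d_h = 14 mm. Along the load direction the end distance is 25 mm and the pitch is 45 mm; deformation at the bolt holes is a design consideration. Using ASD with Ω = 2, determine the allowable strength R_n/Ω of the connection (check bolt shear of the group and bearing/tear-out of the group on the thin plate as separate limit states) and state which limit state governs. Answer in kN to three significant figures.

176 kN (bearing governs)

Bolt shear: A_b = π·12²/4 = 113.1 mm²; R_n = 469 × 113.1 × 5 × 2 / 1000 = 530.4 kN → 530.4 / 2 = 265 kN.
Bearing (1.2 l_c t F_u ≤ 2.4 d t F_u): upper limit = 2.4·12·6·430 / 1000 = 74.3 kN.
  Edge l_c = 25 − 14/2 = 18 → r_n = 55.73 kN; interior l_c = 45 − 14 = 31 → r_n = 74.3 kN.
  R_n,bearing = 1·55.73 + 4·74.3 = 352.9 kN → 352.9 / 2 = 176 kN.
Bearing governs: 176 kN.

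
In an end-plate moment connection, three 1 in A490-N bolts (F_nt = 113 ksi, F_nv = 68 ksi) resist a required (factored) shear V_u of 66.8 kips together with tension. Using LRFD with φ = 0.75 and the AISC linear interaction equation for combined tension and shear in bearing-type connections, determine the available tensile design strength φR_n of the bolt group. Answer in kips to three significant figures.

A_b = π·1²/4 = 0.7854 in²; f_rv = 66.8 / (3 × 0.7854) = 28.35 ksi.
F'_nt = 1.3 F_nt − (F_nt / φF_nv) f_rv = 1.3·113 − (113/(0.75·68))·28.35 = 84.08 ksi, capped at F_nt → F'_nt = 84.08 ksi.
R_n = F'_nt · A_b · n = 84.08 × 0.7854 × 3 = 198.1 kips.
Design strength φR_n = 0.75 × 198.1 = 149 kips.

149 kips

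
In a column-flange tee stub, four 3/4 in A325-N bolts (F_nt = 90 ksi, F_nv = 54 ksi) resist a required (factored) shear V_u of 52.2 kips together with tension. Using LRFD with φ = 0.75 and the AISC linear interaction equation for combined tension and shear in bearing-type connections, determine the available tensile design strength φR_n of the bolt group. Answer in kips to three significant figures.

A_b = π·0.75²/4 = 0.4418 in²; f_rv = 52.2 / (4 × 0.4418) = 29.54 ksi.
F'_nt = 1.3 F_nt − (F_nt / φF_nv) f_rv = 1.3·90 − (90/(0.75·54))·29.54 = 51.36 ksi, capped at F_nt → F'_nt = 51.36 ksi.
R_n = F'_nt · A_b · n = 51.36 × 0.4418 × 4 = 90.76 kips.
Design strength φR_n = 0.75 × 90.76 = 68.1 kips.

68.1 kips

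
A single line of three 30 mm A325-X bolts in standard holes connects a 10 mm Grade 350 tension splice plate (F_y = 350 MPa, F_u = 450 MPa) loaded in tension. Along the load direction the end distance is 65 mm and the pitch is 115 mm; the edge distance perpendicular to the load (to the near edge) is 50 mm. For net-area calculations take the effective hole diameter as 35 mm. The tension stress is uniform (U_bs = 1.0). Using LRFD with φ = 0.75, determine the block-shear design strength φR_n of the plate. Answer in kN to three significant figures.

Shear plane L_v = 65 + 2·115 = 295 mm; A_gv = 295 × 10 = 2950 mm².
A_nv = (295 − 2.5·35) × 10 = 2075 mm².
A_nt = (50 − 0.5·35) × 10 = 325 mm².
0.6 F_u A_nv = 560.2 kN; 0.6 F_y A_gv = 619.5 kN → shear rupture governs the shear term.
R_n = 560.2 + 1.0 × 450 × 325 / 1000 = 706.5 kN.
Design strength φR_n = 0.75 × 706.5 = 530 kN.

530 kN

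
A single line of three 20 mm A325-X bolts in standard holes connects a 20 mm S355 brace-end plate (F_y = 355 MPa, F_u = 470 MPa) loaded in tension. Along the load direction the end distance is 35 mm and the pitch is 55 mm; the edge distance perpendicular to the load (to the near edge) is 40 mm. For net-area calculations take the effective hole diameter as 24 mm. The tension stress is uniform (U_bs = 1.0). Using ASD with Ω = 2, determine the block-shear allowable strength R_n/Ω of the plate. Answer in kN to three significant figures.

371 kN

Shear plane L_v = 35 + 2·55 = 145 mm; A_gv = 145 × 20 = 2900 mm².
A_nv = (145 − 2.5·24) × 20 = 1700 mm².
A_nt = (40 − 0.5·24) × 20 = 560 mm².
0.6 F_u A_nv = 479.4 kN; 0.6 F_y A_gv = 617.7 kN → shear rupture governs the shear term.
R_n = 479.4 + 1.0 × 470 × 560 / 1000 = 742.6 kN.
Allowable strength R_n/Ω = 742.6 / 2 = 371 kN.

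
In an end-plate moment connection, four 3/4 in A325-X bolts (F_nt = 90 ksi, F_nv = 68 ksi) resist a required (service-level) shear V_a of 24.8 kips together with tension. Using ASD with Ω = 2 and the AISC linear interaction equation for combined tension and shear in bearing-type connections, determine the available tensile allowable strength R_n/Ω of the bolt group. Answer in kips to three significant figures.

70.6 kips

A_b = π·0.75²/4 = 0.4418 in²; f_rv = 24.8 / (4 × 0.4418) = 14.03 ksi.
F'_nt = 1.3 F_nt − (Ω F_nt / F_nv) f_rv = 1.3·90 − (2·90/68)·14.03 = 79.85 ksi, capped at F_nt → F'_nt = 79.85 ksi.
R_n = F'_nt · A_b · n = 79.85 × 0.4418 × 4 = 141.1 kips.
Allowable strength R_n/Ω = 141.1 / 2 = 70.6 kips.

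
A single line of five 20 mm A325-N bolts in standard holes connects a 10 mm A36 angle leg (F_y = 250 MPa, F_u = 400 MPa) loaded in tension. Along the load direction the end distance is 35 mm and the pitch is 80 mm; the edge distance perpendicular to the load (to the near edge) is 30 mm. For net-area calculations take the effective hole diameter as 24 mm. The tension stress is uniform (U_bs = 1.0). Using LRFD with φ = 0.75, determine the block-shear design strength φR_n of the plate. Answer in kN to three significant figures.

453 kN

Shear plane L_v = 35 + 4·80 = 355 mm; A_gv = 355 × 10 = 3550 mm².
A_nv = (355 − 4.5·24) × 10 = 2470 mm².
A_nt = (30 − 0.5·24) × 10 = 180 mm².
0.6 F_u A_nv = 592.8 kN; 0.6 F_y A_gv = 532.5 kN → shear yielding governs the shear term.
R_n = 532.5 + 1.0 × 400 × 180 / 1000 = 604.5 kN.
Design strength φR_n = 0.75 × 604.5 = 453 kN.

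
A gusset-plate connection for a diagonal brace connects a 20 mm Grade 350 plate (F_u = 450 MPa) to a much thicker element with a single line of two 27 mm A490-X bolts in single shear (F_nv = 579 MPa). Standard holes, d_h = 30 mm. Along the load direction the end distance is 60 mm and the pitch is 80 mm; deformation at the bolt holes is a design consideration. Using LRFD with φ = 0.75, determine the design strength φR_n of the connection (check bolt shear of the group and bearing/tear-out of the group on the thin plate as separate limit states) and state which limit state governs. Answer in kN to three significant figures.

497 kN (bolt shear governs)

Bolt shear: A_b = π·27²/4 = 572.6 mm²; R_n = 579 × 572.6 × 2 × 1 / 1000 = 663 kN → 0.75 × 663 = 497 kN.
Bearing (1.2 l_c t F_u ≤ 2.4 d t F_u): upper limit = 2.4·27·20·450 / 1000 = 583.2 kN.
  Edge l_c = 60 − 30/2 = 45 → r_n = 486 kN; interior l_c = 80 − 30 = 50 → r_n = 540 kN.
  R_n,bearing = 1·486 + 1·540 = 1026 kN → 0.75 × 1026 = 770 kN.
Bolt shear governs: 497 kN.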